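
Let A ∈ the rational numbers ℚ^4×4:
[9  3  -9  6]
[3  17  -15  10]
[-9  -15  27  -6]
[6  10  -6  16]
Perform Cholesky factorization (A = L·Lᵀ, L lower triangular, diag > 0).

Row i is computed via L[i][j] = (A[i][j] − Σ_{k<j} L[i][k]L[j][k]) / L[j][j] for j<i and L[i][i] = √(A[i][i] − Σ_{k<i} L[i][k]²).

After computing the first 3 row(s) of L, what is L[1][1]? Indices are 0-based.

Step 1: L[0][0] = √(9) = 3.
  L[1][0] = (3) / L[0][0] = 1.
Step 2: L[1][1] = √(16) = 4.
  L[2][0] = (-9) / L[0][0] = -3.
  L[2][1] = (-12) / L[1][1] = -3.
Step 3: L[2][2] = √(9) = 3.

L[1][1] = 4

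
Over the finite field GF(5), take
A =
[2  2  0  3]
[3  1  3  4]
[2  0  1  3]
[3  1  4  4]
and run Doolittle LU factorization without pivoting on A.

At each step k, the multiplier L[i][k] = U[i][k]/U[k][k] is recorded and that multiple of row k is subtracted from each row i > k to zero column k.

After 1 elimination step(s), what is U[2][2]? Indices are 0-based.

Step 1: pivot at (0,0) is 2.
  row1 ← row1 − (4)·row0  ⇒  L[1][0]=4, U row1=(0, 3, 3, 2)
  row2 ← row2 − (1)·row0  ⇒  L[2][0]=1, U row2=(0, 3, 1, 0)
  row3 ← row3 − (4)·row0  ⇒  L[3][0]=4, U row3=(0, 3, 4, 2)

U[2][2] = 1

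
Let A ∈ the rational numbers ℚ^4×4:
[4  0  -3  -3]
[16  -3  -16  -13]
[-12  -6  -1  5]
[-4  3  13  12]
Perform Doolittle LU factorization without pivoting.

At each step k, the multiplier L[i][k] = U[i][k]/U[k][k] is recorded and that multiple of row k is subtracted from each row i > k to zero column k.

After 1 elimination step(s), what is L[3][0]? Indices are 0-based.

L[3][0] = -1

k=0: U[0][0]=4
  eliminate (1,0): mult=4, new row 1: (0, -3, -4, -1); set L[1][0]=4
  eliminate (2,0): mult=-3, new row 2: (0, -6, -10, -4); set L[2][0]=-3
  eliminate (3,0): mult=-1, new row 3: (0, 3, 10, 9); set L[3][0]=-1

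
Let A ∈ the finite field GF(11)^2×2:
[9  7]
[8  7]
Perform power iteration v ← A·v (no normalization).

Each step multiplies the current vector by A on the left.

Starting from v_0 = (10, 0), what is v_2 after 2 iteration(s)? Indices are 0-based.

v_2 = (6, 4)

v_0 = (10, 0).
v_1 = A·v_0 = (2, 3).
v_2 = A·v_1 = (6, 4).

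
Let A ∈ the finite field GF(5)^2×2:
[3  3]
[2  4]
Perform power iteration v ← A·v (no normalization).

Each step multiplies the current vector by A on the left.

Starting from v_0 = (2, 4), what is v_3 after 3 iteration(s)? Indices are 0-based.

v_0 = (2, 4).
v_1 = A·v_0 = (3, 0).
v_2 = A·v_1 = (4, 1).
v_3 = A·v_2 = (0, 2).

v_3 = (0, 2)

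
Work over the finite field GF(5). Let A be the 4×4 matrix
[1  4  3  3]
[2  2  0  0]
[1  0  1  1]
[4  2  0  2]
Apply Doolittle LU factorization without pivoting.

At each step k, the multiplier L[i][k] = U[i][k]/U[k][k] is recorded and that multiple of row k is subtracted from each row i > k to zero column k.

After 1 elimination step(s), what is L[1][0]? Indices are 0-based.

Step 1: pivot at (0,0) is 1.
  row1 ← row1 − (2)·row0  ⇒  L[1][0]=2, U row1=(0, 4, 4, 4)
  row2 ← row2 − (1)·row0  ⇒  L[2][0]=1, U row2=(0, 1, 3, 3)
  row3 ← row3 − (4)·row0  ⇒  L[3][0]=4, U row3=(0, 1, 3, 0)

L[1][0] = 2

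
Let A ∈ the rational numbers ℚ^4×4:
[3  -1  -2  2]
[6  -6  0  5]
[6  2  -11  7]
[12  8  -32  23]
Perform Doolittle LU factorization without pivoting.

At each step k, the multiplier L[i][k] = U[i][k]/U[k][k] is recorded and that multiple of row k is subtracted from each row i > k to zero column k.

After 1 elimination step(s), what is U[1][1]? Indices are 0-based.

U[1][1] = -4

Step 1: pivot at (0,0) is 3.
  row1 ← row1 − (2)·row0  ⇒  L[1][0]=2, U row1=(0, -4, 4, 1)
  row2 ← row2 − (2)·row0  ⇒  L[2][0]=2, U row2=(0, 4, -7, 3)
  row3 ← row3 − (4)·row0  ⇒  L[3][0]=4, U row3=(0, 12, -24, 15)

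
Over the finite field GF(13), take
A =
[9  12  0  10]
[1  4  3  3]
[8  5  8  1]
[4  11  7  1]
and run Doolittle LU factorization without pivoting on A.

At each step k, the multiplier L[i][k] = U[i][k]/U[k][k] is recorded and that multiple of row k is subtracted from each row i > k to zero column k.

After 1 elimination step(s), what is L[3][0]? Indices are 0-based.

[col 0] pivot 9
  R1 -= 3*R0 → (0, 7, 3, 12)  (L[1][0] := 3)
  R2 -= 11*R0 → (0, 3, 8, 8)  (L[2][0] := 11)
  R3 -= 12*R0 → (0, 10, 7, 11)  (L[3][0] := 12)

L[3][0] = 12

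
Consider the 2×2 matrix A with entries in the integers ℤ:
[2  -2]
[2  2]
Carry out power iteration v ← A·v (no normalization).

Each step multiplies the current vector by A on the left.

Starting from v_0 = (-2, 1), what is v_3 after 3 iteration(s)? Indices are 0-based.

v_3 = (16, -48)

v_0 = (-2, 1).
v_1 = A·v_0 = (-6, -2).
v_2 = A·v_1 = (-8, -16).
v_3 = A·v_2 = (16, -48).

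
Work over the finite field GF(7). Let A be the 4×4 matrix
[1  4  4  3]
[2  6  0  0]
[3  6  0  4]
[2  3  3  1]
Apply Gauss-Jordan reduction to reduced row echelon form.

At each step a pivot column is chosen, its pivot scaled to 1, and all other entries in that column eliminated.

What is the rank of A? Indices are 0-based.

rank = 4

step 1: normalize row 0 (÷1) = (1, 4, 4, 3)
  row 1: subtract 2×row0 = (0, 5, 6, 1)
  row 2: subtract 3×row0 = (0, 1, 2, 2)
  row 3: subtract 2×row0 = (0, 2, 2, 2)
step 2: normalize row 1 (÷5) = (0, 1, 4, 3)
  row 0: subtract 4×row1 = (1, 0, 2, 5)
  row 2: subtract 1×row1 = (0, 0, 5, 6)
  row 3: subtract 2×row1 = (0, 0, 1, 3)
step 3: normalize row 2 (÷5) = (0, 0, 1, 4)
  row 0: subtract 2×row2 = (1, 0, 0, 4)
  row 1: subtract 4×row2 = (0, 1, 0, 1)
  row 3: subtract 1×row2 = (0, 0, 0, 6)
step 4: normalize row 3 (÷6) = (0, 0, 0, 1)
  row 0: subtract 4×row3 = (1, 0, 0, 0)
  row 1: subtract 1×row3 = (0, 1, 0, 0)
  row 2: subtract 4×row3 = (0, 0, 1, 0)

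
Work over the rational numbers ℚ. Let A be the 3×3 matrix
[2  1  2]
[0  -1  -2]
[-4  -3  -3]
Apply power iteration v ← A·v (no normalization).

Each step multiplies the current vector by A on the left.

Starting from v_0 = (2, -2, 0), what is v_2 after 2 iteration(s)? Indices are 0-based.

v_0 = (2, -2, 0).
v_1 = A·v_0 = (2, 2, -2).
v_2 = A·v_1 = (2, 2, -8).

v_2 = (2, 2, -8)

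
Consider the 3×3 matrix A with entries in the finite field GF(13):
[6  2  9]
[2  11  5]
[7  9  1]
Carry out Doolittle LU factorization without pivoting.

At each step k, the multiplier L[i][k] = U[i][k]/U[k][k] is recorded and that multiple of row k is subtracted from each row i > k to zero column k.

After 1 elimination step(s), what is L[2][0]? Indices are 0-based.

L[2][0] = 12

[col 0] pivot 6
  R1 -= 9*R0 → (0, 6, 2)  (L[1][0] := 9)
  R2 -= 12*R0 → (0, 11, 10)  (L[2][0] := 12)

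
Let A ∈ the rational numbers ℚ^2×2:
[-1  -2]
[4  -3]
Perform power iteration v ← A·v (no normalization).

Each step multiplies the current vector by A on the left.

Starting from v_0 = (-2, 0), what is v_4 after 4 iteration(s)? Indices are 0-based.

v_0 = (-2, 0).
v_1 = A·v_0 = (2, -8).
v_2 = A·v_1 = (14, 32).
v_3 = A·v_2 = (-78, -40).
v_4 = A·v_3 = (158, -192).

v_4 = (158, -192)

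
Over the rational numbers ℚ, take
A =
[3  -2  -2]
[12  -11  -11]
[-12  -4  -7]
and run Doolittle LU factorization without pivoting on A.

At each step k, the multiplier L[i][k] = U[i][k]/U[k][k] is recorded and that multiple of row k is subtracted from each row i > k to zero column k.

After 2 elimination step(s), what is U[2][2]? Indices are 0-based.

Step 1: pivot at (0,0) is 3.
  row1 ← row1 − (4)·row0  ⇒  L[1][0]=4, U row1=(0, -3, -3)
  row2 ← row2 − (-4)·row0  ⇒  L[2][0]=-4, U row2=(0, -12, -15)
Step 2: pivot at (1,1) is -3.
  row2 ← row2 − (4)·row1  ⇒  L[2][1]=4, U row2=(0, 0, -3)

U[2][2] = -3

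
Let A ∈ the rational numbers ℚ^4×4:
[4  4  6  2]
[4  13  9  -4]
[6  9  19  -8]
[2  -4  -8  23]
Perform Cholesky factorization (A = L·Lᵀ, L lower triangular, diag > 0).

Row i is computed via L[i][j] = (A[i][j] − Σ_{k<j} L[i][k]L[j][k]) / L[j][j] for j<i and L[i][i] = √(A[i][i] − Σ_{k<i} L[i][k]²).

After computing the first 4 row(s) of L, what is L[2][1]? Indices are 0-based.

Step 1: L[0][0] = √(4) = 2.
  L[1][0] = (4) / L[0][0] = 2.
Step 2: L[1][1] = √(9) = 3.
  L[2][0] = (6) / L[0][0] = 3.
  L[2][1] = (3) / L[1][1] = 1.
Step 3: L[2][2] = √(9) = 3.
  L[3][0] = (2) / L[0][0] = 1.
  L[3][1] = (-6) / L[1][1] = -2.
  L[3][2] = (-9) / L[2][2] = -3.
Step 4: L[3][3] = √(9) = 3.

L[2][1] = 1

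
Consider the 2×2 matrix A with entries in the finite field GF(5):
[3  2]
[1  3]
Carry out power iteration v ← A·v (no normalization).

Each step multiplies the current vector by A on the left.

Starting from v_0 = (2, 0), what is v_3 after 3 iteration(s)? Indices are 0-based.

v_0 = (2, 0).
v_1 = A·v_0 = (1, 2).
v_2 = A·v_1 = (2, 2).
v_3 = A·v_2 = (0, 3).

v_3 = (0, 3)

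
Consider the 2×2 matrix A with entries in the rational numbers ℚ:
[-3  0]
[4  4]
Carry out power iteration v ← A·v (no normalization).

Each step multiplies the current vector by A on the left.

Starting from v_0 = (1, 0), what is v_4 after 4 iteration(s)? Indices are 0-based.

v_4 = (81, 100)

v_0 = (1, 0).
v_1 = A·v_0 = (-3, 4).
v_2 = A·v_1 = (9, 4).
v_3 = A·v_2 = (-27, 52).
v_4 = A·v_3 = (81, 100).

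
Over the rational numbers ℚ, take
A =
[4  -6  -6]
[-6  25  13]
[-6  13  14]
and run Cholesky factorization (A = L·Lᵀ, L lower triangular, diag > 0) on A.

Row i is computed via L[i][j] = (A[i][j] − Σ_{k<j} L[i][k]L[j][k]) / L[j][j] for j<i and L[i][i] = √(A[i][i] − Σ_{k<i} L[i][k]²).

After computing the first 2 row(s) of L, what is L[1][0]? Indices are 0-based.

L[1][0] = -3

Step 1: L[0][0] = √(4) = 2.
  L[1][0] = (-6) / L[0][0] = -3.
Step 2: L[1][1] = √(16) = 4.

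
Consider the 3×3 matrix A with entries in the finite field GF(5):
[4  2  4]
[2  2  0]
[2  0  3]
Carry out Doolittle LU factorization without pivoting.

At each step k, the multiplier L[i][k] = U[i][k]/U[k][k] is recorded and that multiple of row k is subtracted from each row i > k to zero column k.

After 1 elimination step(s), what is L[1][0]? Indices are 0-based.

L[1][0] = 3

[col 0] pivot 4
  R1 -= 3*R0 → (0, 1, 3)  (L[1][0] := 3)
  R2 -= 3*R0 → (0, 4, 1)  (L[2][0] := 3)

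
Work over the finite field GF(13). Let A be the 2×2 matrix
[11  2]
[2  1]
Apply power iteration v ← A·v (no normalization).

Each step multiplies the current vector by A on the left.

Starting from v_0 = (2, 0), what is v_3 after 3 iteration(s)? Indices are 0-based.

v_3 = (12, 2)

v_0 = (2, 0).
v_1 = A·v_0 = (9, 4).
v_2 = A·v_1 = (3, 9).
v_3 = A·v_2 = (12, 2).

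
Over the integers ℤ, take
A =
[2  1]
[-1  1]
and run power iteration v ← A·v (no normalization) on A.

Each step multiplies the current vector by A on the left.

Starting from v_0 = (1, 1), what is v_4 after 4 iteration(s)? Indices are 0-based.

v_0 = (1, 1).
v_1 = A·v_0 = (3, 0).
v_2 = A·v_1 = (6, -3).
v_3 = A·v_2 = (9, -9).
v_4 = A·v_3 = (9, -18).

v_4 = (9, -18)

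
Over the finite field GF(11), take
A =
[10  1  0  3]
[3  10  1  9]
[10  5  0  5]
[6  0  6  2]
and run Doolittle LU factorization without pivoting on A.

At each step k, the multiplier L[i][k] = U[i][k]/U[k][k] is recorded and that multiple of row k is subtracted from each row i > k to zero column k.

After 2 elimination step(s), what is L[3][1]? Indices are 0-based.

[col 0] pivot 10
  R1 -= 8*R0 → (0, 2, 1, 7)  (L[1][0] := 8)
  R2 -= 1*R0 → (0, 4, 0, 2)  (L[2][0] := 1)
  R3 -= 5*R0 → (0, 6, 6, 9)  (L[3][0] := 5)
[col 1] pivot 2
  R2 -= 2*R1 → (0, 0, 9, 10)  (L[2][1] := 2)
  R3 -= 3*R1 → (0, 0, 3, 10)  (L[3][1] := 3)

L[3][1] = 3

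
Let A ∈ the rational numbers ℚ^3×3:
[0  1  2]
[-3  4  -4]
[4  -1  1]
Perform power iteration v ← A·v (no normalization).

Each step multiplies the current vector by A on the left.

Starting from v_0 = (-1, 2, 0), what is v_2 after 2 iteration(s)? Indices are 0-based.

v_0 = (-1, 2, 0).
v_1 = A·v_0 = (2, 11, -6).
v_2 = A·v_1 = (-1, 62, -9).

v_2 = (-1, 62, -9)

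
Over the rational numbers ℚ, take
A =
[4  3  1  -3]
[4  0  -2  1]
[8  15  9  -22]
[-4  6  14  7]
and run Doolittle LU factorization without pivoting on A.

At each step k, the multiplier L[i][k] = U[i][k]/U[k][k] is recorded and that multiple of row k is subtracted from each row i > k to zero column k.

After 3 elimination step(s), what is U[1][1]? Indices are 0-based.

U[1][1] = -3

[col 0] pivot 4
  R1 -= 1*R0 → (0, -3, -3, 4)  (L[1][0] := 1)
  R2 -= 2*R0 → (0, 9, 7, -16)  (L[2][0] := 2)
  R3 -= -1*R0 → (0, 9, 15, 4)  (L[3][0] := -1)
[col 1] pivot -3
  R2 -= -3*R1 → (0, 0, -2, -4)  (L[2][1] := -3)
  R3 -= -3*R1 → (0, 0, 6, 16)  (L[3][1] := -3)
[col 2] pivot -2
  R3 -= -3*R2 → (0, 0, 0, 4)  (L[3][2] := -3)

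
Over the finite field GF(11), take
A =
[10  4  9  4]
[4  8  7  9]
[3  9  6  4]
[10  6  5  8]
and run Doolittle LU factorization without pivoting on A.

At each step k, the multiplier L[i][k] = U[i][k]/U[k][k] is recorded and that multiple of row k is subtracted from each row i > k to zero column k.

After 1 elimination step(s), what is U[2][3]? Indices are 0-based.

[col 0] pivot 10
  R1 -= 7*R0 → (0, 2, 10, 3)  (L[1][0] := 7)
  R2 -= 8*R0 → (0, 10, 0, 5)  (L[2][0] := 8)
  R3 -= 1*R0 → (0, 2, 7, 4)  (L[3][0] := 1)

U[2][3] = 5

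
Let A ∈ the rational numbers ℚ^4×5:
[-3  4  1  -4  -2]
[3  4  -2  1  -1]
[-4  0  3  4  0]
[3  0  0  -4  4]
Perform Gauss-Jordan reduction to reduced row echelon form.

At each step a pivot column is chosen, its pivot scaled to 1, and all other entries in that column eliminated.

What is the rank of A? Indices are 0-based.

[1] R0 /= -3  ⇒  (1, -4/3, -1/3, 4/3, 2/3)
     R1 -= 3·R0  ⇒  (0, 8, -1, -3, -3)
     R2 -= -4·R0  ⇒  (0, -16/3, 5/3, 28/3, 8/3)
     R3 -= 3·R0  ⇒  (0, 4, 1, -8, 2)
[2] R1 /= 8  ⇒  (0, 1, -1/8, -3/8, -3/8)
     R0 -= -4/3·R1  ⇒  (1, 0, -1/2, 5/6, 1/6)
     R2 -= -16/3·R1  ⇒  (0, 0, 1, 22/3, 2/3)
     R3 -= 4·R1  ⇒  (0, 0, 3/2, -13/2, 7/2)
[3] R2 /= 1  ⇒  (0, 0, 1, 22/3, 2/3)
     R0 -= -1/2·R2  ⇒  (1, 0, 0, 9/2, 1/2)
     R1 -= -1/8·R2  ⇒  (0, 1, 0, 13/24, -7/24)
     R3 -= 3/2·R2  ⇒  (0, 0, 0, -35/2, 5/2)
[4] R3 /= -35/2  ⇒  (0, 0, 0, 1, -1/7)
     R0 -= 9/2·R3  ⇒  (1, 0, 0, 0, 8/7)
     R1 -= 13/24·R3  ⇒  (0, 1, 0, 0, -3/14)
     R2 -= 22/3·R3  ⇒  (0, 0, 1, 0, 12/7)

rank = 4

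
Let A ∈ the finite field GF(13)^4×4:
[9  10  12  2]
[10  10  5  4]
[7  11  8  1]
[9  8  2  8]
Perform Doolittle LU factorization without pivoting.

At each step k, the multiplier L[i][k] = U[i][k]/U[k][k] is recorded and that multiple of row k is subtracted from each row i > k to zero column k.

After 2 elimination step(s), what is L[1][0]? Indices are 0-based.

L[1][0] = 4

[col 0] pivot 9
  R1 -= 4*R0 → (0, 9, 9, 9)  (L[1][0] := 4)
  R2 -= 8*R0 → (0, 9, 3, 11)  (L[2][0] := 8)
  R3 -= 1*R0 → (0, 11, 3, 6)  (L[3][0] := 1)
[col 1] pivot 9
  R2 -= 1*R1 → (0, 0, 7, 2)  (L[2][1] := 1)
  R3 -= 7*R1 → (0, 0, 5, 8)  (L[3][1] := 7)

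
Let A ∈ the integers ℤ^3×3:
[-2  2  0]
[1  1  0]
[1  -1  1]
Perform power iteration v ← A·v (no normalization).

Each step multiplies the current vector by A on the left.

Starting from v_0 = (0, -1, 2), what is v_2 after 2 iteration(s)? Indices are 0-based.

v_0 = (0, -1, 2).
v_1 = A·v_0 = (-2, -1, 3).
v_2 = A·v_1 = (2, -3, 2).

v_2 = (2, -3, 2)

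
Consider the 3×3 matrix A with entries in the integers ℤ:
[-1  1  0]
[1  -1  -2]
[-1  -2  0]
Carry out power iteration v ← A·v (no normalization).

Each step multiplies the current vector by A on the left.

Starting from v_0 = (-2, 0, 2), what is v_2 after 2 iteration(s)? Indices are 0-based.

v_2 = (-8, 4, 10)

v_0 = (-2, 0, 2).
v_1 = A·v_0 = (2, -6, 2).
v_2 = A·v_1 = (-8, 4, 10).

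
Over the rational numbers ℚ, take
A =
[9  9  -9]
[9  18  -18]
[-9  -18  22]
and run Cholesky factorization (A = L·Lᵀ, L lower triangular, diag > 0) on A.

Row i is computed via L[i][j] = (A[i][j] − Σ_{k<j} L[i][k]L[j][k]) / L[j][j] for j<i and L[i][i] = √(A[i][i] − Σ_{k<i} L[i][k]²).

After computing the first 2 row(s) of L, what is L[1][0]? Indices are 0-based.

L[1][0] = 3

Step 1: L[0][0] = √(9) = 3.
  L[1][0] = (9) / L[0][0] = 3.
Step 2: L[1][1] = √(9) = 3.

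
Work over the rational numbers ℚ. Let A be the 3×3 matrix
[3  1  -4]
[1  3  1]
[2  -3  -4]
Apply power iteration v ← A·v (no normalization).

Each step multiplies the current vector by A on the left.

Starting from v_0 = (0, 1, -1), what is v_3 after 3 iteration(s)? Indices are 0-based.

v_3 = (51, 49, -10)

v_0 = (0, 1, -1).
v_1 = A·v_0 = (5, 2, 1).
v_2 = A·v_1 = (13, 12, 0).
v_3 = A·v_2 = (51, 49, -10).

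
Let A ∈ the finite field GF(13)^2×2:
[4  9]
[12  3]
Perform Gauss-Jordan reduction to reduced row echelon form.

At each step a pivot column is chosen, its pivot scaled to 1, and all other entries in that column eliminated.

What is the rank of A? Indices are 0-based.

[1] R0 /= 4  ⇒  (1, 12)
     R1 -= 12·R0  ⇒  (0, 2)
[2] R1 /= 2  ⇒  (0, 1)
     R0 -= 12·R1  ⇒  (1, 0)

rank = 2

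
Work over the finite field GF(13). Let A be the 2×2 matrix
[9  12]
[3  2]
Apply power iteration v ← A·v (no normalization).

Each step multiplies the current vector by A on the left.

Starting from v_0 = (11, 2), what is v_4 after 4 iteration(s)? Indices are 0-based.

v_0 = (11, 2).
v_1 = A·v_0 = (6, 11).
v_2 = A·v_1 = (4, 1).
v_3 = A·v_2 = (9, 1).
v_4 = A·v_3 = (2, 3).

v_4 = (2, 3)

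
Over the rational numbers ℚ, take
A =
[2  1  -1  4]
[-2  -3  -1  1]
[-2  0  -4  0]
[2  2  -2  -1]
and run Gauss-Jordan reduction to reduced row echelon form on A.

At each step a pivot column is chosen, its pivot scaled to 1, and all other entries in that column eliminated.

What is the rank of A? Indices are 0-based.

pivot(0,0)=2: scale R0 → (1, 1/2, -1/2, 2)
  clear (1,0): R1 −= (-2)R0 → (0, -2, -2, 5)
  clear (2,0): R2 −= (-2)R0 → (0, 1, -5, 4)
  clear (3,0): R3 −= (2)R0 → (0, 1, -1, -5)
pivot(1,1)=-2: scale R1 → (0, 1, 1, -5/2)
  clear (0,1): R0 −= (1/2)R1 → (1, 0, -1, 13/4)
  clear (2,1): R2 −= (1)R1 → (0, 0, -6, 13/2)
  clear (3,1): R3 −= (1)R1 → (0, 0, -2, -5/2)
pivot(2,2)=-6: scale R2 → (0, 0, 1, -13/12)
  clear (0,2): R0 −= (-1)R2 → (1, 0, 0, 13/6)
  clear (1,2): R1 −= (1)R2 → (0, 1, 0, -17/12)
  clear (3,2): R3 −= (-2)R2 → (0, 0, 0, -14/3)
pivot(3,3)=-14/3: scale R3 → (0, 0, 0, 1)
  clear (0,3): R0 −= (13/6)R3 → (1, 0, 0, 0)
  clear (1,3): R1 −= (-17/12)R3 → (0, 1, 0, 0)
  clear (2,3): R2 −= (-13/12)R3 → (0, 0, 1, 0)

rank = 4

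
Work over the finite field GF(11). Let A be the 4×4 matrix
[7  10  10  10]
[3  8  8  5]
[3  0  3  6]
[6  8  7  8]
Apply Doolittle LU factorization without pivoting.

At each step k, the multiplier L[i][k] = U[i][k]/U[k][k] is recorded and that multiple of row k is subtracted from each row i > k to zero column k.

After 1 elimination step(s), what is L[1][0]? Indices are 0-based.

Step 1: pivot at (0,0) is 7.
  row1 ← row1 − (2)·row0  ⇒  L[1][0]=2, U row1=(0, 10, 10, 7)
  row2 ← row2 − (2)·row0  ⇒  L[2][0]=2, U row2=(0, 2, 5, 8)
  row3 ← row3 − (4)·row0  ⇒  L[3][0]=4, U row3=(0, 1, 0, 1)

L[1][0] = 2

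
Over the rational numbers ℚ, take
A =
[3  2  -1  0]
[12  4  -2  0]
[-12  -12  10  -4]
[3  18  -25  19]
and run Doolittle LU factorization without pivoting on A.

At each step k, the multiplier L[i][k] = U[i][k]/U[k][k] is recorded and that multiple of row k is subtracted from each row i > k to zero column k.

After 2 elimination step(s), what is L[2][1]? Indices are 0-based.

k=0: U[0][0]=3
  eliminate (1,0): mult=4, new row 1: (0, -4, 2, 0); set L[1][0]=4
  eliminate (2,0): mult=-4, new row 2: (0, -4, 6, -4); set L[2][0]=-4
  eliminate (3,0): mult=1, new row 3: (0, 16, -24, 19); set L[3][0]=1
k=1: U[1][1]=-4
  eliminate (2,1): mult=1, new row 2: (0, 0, 4, -4); set L[2][1]=1
  eliminate (3,1): mult=-4, new row 3: (0, 0, -16, 19); set L[3][1]=-4

L[2][1] = 1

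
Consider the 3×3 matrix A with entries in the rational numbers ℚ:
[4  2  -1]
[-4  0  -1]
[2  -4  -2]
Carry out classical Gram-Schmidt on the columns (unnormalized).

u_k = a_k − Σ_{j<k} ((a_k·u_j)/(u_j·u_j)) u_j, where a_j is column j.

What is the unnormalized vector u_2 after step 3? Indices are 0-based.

Step 1: u_0 = a_0 = (4, -4, 2).
Step 2: u_1 = a_1 − (0)·u_0 = (2, 0, -4).
Step 3: u_2 = a_2 − (-1/9)·u_0 − (3/10)·u_1 = (-52/45, -13/9, -26/45).

u_2 = (-52/45, -13/9, -26/45)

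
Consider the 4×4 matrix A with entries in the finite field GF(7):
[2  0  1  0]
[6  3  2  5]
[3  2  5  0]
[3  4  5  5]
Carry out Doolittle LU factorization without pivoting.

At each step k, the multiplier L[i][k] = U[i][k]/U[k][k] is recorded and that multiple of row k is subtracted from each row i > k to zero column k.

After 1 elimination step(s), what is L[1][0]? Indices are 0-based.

L[1][0] = 3

[col 0] pivot 2
  R1 -= 3*R0 → (0, 3, 6, 5)  (L[1][0] := 3)
  R2 -= 5*R0 → (0, 2, 0, 0)  (L[2][0] := 5)
  R3 -= 5*R0 → (0, 4, 0, 5)  (L[3][0] := 5)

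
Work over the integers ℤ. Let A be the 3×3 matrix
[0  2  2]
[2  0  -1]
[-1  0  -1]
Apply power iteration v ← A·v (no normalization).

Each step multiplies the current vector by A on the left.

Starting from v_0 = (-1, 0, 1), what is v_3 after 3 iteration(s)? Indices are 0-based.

v_0 = (-1, 0, 1).
v_1 = A·v_0 = (2, -3, 0).
v_2 = A·v_1 = (-6, 4, -2).
v_3 = A·v_2 = (4, -10, 8).

v_3 = (4, -10, 8)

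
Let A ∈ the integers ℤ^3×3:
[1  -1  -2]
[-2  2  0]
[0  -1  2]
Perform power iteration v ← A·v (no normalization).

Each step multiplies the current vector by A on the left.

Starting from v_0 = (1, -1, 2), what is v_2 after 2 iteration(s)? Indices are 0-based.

v_0 = (1, -1, 2).
v_1 = A·v_0 = (-2, -4, 5).
v_2 = A·v_1 = (-8, -4, 14).

v_2 = (-8, -4, 14)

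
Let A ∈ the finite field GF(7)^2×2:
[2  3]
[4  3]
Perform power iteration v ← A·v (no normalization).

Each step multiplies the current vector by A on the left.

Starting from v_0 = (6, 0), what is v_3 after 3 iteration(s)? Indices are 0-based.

v_3 = (6, 2)

v_0 = (6, 0).
v_1 = A·v_0 = (5, 3).
v_2 = A·v_1 = (5, 1).
v_3 = A·v_2 = (6, 2).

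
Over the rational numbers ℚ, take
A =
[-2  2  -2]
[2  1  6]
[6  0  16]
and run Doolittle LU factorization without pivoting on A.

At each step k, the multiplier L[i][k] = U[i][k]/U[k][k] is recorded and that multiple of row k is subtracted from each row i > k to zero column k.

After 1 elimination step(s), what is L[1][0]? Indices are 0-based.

L[1][0] = -1

Step 1: pivot at (0,0) is -2.
  row1 ← row1 − (-1)·row0  ⇒  L[1][0]=-1, U row1=(0, 3, 4)
  row2 ← row2 − (-3)·row0  ⇒  L[2][0]=-3, U row2=(0, 6, 10)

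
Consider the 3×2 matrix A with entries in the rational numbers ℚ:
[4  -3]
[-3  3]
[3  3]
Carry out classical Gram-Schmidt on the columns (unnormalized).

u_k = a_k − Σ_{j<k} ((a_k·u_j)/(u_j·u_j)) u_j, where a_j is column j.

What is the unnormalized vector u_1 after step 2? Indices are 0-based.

u_1 = (-27/17, 33/17, 69/17)

Step 1: u_0 = a_0 = (4, -3, 3).
Step 2: u_1 = a_1 − (-6/17)·u_0 = (-27/17, 33/17, 69/17).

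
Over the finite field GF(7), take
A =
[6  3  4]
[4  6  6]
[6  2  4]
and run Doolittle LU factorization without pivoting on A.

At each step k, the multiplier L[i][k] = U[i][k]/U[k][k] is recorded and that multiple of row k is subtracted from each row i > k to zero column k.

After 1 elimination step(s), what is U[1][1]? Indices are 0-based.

U[1][1] = 4

[col 0] pivot 6
  R1 -= 3*R0 → (0, 4, 1)  (L[1][0] := 3)
  R2 -= 1*R0 → (0, 6, 0)  (L[2][0] := 1)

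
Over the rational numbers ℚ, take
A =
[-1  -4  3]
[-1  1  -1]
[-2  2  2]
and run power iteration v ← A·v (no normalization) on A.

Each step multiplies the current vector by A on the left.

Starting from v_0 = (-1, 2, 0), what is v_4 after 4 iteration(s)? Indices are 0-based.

v_4 = (235, -154, -124)

v_0 = (-1, 2, 0).
v_1 = A·v_0 = (-7, 3, 6).
v_2 = A·v_1 = (13, 4, 32).
v_3 = A·v_2 = (67, -41, 46).
v_4 = A·v_3 = (235, -154, -124).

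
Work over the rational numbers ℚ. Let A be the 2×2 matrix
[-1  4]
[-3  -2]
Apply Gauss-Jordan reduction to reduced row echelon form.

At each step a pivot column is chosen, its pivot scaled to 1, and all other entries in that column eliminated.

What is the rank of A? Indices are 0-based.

rank = 2

pivot(0,0)=-1: scale R0 → (1, -4)
  clear (1,0): R1 −= (-3)R0 → (0, -14)
pivot(1,1)=-14: scale R1 → (0, 1)
  clear (0,1): R0 −= (-4)R1 → (1, 0)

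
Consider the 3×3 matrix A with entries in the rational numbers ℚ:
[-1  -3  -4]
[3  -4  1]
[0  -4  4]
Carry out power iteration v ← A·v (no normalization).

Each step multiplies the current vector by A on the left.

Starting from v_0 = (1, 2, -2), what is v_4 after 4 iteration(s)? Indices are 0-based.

v_0 = (1, 2, -2).
v_1 = A·v_0 = (1, -7, -16).
v_2 = A·v_1 = (84, 15, -36).
v_3 = A·v_2 = (15, 156, -204).
v_4 = A·v_3 = (333, -783, -1440).

v_4 = (333, -783, -1440)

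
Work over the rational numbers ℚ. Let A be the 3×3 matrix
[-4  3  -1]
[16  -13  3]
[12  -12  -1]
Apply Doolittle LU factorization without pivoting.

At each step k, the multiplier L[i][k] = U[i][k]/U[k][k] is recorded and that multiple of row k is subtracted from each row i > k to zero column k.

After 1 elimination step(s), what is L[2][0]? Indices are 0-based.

[col 0] pivot -4
  R1 -= -4*R0 → (0, -1, -1)  (L[1][0] := -4)
  R2 -= -3*R0 → (0, -3, -4)  (L[2][0] := -3)

L[2][0] = -3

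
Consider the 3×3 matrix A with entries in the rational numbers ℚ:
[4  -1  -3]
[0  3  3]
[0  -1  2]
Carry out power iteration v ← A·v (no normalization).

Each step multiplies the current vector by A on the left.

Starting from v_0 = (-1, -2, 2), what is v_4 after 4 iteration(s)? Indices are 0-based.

v_4 = (-1124, 288, -78)

v_0 = (-1, -2, 2).
v_1 = A·v_0 = (-8, 0, 6).
v_2 = A·v_1 = (-50, 18, 12).
v_3 = A·v_2 = (-254, 90, 6).
v_4 = A·v_3 = (-1124, 288, -78).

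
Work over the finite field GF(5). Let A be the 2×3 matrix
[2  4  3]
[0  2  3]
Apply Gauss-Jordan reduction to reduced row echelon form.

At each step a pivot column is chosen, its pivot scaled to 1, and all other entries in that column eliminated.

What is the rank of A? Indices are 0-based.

rank = 2

pivot(0,0)=2: scale R0 → (1, 2, 4)
pivot(1,1)=2: scale R1 → (0, 1, 4)
  clear (0,1): R0 −= (2)R1 → (1, 0, 1)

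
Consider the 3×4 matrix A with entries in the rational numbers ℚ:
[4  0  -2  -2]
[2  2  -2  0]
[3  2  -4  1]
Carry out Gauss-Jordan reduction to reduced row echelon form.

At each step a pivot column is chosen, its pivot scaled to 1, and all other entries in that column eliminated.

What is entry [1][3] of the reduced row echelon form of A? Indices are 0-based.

[1] R0 /= 4  ⇒  (1, 0, -1/2, -1/2)
     R1 -= 2·R0  ⇒  (0, 2, -1, 1)
     R2 -= 3·R0  ⇒  (0, 2, -5/2, 5/2)
[2] R1 /= 2  ⇒  (0, 1, -1/2, 1/2)
     R2 -= 2·R1  ⇒  (0, 0, -3/2, 3/2)
[3] R2 /= -3/2  ⇒  (0, 0, 1, -1)
     R0 -= -1/2·R2  ⇒  (1, 0, 0, -1)
     R1 -= -1/2·R2  ⇒  (0, 1, 0, 0)

M[1][3] = 0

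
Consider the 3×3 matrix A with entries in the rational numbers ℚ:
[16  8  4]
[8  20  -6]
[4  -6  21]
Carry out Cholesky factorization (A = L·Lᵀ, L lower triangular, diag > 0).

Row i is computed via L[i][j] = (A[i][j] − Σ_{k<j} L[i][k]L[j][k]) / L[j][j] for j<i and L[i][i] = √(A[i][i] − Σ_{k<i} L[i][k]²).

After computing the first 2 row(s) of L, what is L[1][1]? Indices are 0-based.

Step 1: L[0][0] = √(16) = 4.
  L[1][0] = (8) / L[0][0] = 2.
Step 2: L[1][1] = √(16) = 4.

L[1][1] = 4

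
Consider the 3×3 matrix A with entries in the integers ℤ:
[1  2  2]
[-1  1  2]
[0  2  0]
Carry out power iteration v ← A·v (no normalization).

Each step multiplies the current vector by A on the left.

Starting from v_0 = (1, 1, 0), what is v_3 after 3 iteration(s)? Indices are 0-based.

v_0 = (1, 1, 0).
v_1 = A·v_0 = (3, 0, 2).
v_2 = A·v_1 = (7, 1, 0).
v_3 = A·v_2 = (9, -6, 2).

v_3 = (9, -6, 2)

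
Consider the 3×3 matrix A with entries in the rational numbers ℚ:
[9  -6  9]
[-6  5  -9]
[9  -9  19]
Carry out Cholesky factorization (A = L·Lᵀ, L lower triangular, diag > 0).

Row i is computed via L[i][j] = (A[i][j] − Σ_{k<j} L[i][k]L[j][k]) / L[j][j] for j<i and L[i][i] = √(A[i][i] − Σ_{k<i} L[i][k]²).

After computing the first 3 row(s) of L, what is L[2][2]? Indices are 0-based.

L[2][2] = 1

Step 1: L[0][0] = √(9) = 3.
  L[1][0] = (-6) / L[0][0] = -2.
Step 2: L[1][1] = √(1) = 1.
  L[2][0] = (9) / L[0][0] = 3.
  L[2][1] = (-3) / L[1][1] = -3.
Step 3: L[2][2] = √(1) = 1.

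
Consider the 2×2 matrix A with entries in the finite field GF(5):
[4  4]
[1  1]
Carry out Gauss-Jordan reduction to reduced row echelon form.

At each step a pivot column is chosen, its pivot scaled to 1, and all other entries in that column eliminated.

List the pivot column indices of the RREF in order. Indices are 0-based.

pivot columns: 0

pivot(0,0)=4: scale R0 → (1, 1)
  clear (1,0): R1 −= (1)R0 → (0, 0)
col 1: no nonzero at/below row 1; advance.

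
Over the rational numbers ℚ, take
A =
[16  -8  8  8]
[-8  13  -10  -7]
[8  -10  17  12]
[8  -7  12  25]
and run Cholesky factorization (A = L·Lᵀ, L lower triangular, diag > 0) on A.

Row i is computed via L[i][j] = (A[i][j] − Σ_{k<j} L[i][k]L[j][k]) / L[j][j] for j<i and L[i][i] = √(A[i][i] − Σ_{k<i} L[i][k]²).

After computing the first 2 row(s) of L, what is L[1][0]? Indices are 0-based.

L[1][0] = -2

Step 1: L[0][0] = √(16) = 4.
  L[1][0] = (-8) / L[0][0] = -2.
Step 2: L[1][1] = √(9) = 3.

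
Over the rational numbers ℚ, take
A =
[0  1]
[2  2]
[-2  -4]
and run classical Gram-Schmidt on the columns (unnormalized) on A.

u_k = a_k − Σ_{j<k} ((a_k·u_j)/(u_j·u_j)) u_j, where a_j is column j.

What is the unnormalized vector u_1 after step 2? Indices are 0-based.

u_1 = (1, -1, -1)

Step 1: u_0 = a_0 = (0, 2, -2).
Step 2: u_1 = a_1 − (3/2)·u_0 = (1, -1, -1).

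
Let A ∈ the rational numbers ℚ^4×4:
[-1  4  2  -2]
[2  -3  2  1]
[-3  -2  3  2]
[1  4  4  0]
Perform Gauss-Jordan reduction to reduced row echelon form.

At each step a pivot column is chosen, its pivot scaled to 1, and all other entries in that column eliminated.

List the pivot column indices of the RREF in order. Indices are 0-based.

step 1: normalize row 0 (÷-1) = (1, -4, -2, 2)
  row 1: subtract 2×row0 = (0, 5, 6, -3)
  row 2: subtract -3×row0 = (0, -14, -3, 8)
  row 3: subtract 1×row0 = (0, 8, 6, -2)
step 2: normalize row 1 (÷5) = (0, 1, 6/5, -3/5)
  row 0: subtract -4×row1 = (1, 0, 14/5, -2/5)
  row 2: subtract -14×row1 = (0, 0, 69/5, -2/5)
  row 3: subtract 8×row1 = (0, 0, -18/5, 14/5)
step 3: normalize row 2 (÷69/5) = (0, 0, 1, -2/69)
  row 0: subtract 14/5×row2 = (1, 0, 0, -22/69)
  row 1: subtract 6/5×row2 = (0, 1, 0, -13/23)
  row 3: subtract -18/5×row2 = (0, 0, 0, 62/23)
step 4: normalize row 3 (÷62/23) = (0, 0, 0, 1)
  row 0: subtract -22/69×row3 = (1, 0, 0, 0)
  row 1: subtract -13/23×row3 = (0, 1, 0, 0)
  row 2: subtract -2/69×row3 = (0, 0, 1, 0)

pivot columns: 0, 1, 2, 3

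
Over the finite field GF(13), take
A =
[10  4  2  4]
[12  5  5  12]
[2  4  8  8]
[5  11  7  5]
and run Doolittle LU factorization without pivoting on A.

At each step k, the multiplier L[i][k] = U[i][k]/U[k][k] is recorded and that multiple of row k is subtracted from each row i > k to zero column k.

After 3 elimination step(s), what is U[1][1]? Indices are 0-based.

U[1][1] = 8

k=0: U[0][0]=10
  eliminate (1,0): mult=9, new row 1: (0, 8, 0, 2); set L[1][0]=9
  eliminate (2,0): mult=8, new row 2: (0, 11, 5, 2); set L[2][0]=8
  eliminate (3,0): mult=7, new row 3: (0, 9, 6, 3); set L[3][0]=7
k=1: U[1][1]=8
  eliminate (2,1): mult=3, new row 2: (0, 0, 5, 9); set L[2][1]=3
  eliminate (3,1): mult=6, new row 3: (0, 0, 6, 4); set L[3][1]=6
k=2: U[2][2]=5
  eliminate (3,2): mult=9, new row 3: (0, 0, 0, 1); set L[3][2]=9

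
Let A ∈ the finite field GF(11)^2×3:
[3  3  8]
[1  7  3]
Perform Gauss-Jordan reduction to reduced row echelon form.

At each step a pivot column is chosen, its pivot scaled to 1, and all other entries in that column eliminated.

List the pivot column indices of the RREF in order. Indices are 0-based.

pivot columns: 0, 1

step 1: normalize row 0 (÷3) = (1, 1, 10)
  row 1: subtract 1×row0 = (0, 6, 4)
step 2: normalize row 1 (÷6) = (0, 1, 8)
  row 0: subtract 1×row1 = (1, 0, 2)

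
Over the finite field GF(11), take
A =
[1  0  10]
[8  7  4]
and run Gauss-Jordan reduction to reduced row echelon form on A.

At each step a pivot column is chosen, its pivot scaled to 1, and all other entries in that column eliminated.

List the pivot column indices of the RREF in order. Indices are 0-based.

pivot columns: 0, 1

pivot(0,0)=1: scale R0 → (1, 0, 10)
  clear (1,0): R1 −= (8)R0 → (0, 7, 1)
pivot(1,1)=7: scale R1 → (0, 1, 8)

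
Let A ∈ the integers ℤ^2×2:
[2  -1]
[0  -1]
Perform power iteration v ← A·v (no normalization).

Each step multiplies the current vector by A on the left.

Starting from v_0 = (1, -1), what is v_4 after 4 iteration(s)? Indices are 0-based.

v_0 = (1, -1).
v_1 = A·v_0 = (3, 1).
v_2 = A·v_1 = (5, -1).
v_3 = A·v_2 = (11, 1).
v_4 = A·v_3 = (21, -1).

v_4 = (21, -1)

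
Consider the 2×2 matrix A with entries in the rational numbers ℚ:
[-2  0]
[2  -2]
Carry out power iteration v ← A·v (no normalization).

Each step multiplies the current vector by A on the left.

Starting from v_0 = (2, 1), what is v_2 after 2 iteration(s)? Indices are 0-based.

v_2 = (8, -12)

v_0 = (2, 1).
v_1 = A·v_0 = (-4, 2).
v_2 = A·v_1 = (8, -12).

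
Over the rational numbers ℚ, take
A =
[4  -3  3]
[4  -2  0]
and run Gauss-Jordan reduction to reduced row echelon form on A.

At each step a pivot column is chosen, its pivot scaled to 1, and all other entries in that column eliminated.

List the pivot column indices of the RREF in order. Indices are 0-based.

step 1: normalize row 0 (÷4) = (1, -3/4, 3/4)
  row 1: subtract 4×row0 = (0, 1, -3)
step 2: normalize row 1 (÷1) = (0, 1, -3)
  row 0: subtract -3/4×row1 = (1, 0, -3/2)

pivot columns: 0, 1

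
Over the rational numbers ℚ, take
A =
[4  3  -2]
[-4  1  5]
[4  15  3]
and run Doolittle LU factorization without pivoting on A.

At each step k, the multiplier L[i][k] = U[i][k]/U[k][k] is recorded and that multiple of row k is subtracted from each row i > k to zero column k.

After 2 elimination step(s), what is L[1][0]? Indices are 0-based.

[col 0] pivot 4
  R1 -= -1*R0 → (0, 4, 3)  (L[1][0] := -1)
  R2 -= 1*R0 → (0, 12, 5)  (L[2][0] := 1)
[col 1] pivot 4
  R2 -= 3*R1 → (0, 0, -4)  (L[2][1] := 3)

L[1][0] = -1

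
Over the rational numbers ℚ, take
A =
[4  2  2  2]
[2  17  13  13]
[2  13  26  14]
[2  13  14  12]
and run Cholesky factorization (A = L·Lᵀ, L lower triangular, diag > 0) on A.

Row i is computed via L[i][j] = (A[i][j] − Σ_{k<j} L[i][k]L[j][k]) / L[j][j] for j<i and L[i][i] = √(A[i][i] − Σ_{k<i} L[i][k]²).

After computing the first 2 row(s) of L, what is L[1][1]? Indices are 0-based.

L[1][1] = 4

Step 1: L[0][0] = √(4) = 2.
  L[1][0] = (2) / L[0][0] = 1.
Step 2: L[1][1] = √(16) = 4.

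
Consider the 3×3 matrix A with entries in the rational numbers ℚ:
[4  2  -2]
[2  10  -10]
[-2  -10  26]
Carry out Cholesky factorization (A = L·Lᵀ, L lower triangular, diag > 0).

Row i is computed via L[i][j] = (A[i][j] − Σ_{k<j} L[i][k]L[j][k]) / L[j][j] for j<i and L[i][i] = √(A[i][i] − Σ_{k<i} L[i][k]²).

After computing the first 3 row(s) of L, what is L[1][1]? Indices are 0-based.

Step 1: L[0][0] = √(4) = 2.
  L[1][0] = (2) / L[0][0] = 1.
Step 2: L[1][1] = √(9) = 3.
  L[2][0] = (-2) / L[0][0] = -1.
  L[2][1] = (-9) / L[1][1] = -3.
Step 3: L[2][2] = √(16) = 4.

L[1][1] = 3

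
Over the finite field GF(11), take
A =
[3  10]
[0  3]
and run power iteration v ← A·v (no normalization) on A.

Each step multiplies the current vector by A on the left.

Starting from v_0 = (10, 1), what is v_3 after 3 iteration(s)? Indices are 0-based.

v_3 = (1, 5)

v_0 = (10, 1).
v_1 = A·v_0 = (7, 3).
v_2 = A·v_1 = (7, 9).
v_3 = A·v_2 = (1, 5).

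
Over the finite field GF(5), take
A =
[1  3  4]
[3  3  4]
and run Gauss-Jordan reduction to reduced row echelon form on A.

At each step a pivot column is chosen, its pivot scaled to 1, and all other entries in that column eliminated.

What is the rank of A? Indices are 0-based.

rank = 2

[1] R0 /= 1  ⇒  (1, 3, 4)
     R1 -= 3·R0  ⇒  (0, 4, 2)
[2] R1 /= 4  ⇒  (0, 1, 3)
     R0 -= 3·R1  ⇒  (1, 0, 0)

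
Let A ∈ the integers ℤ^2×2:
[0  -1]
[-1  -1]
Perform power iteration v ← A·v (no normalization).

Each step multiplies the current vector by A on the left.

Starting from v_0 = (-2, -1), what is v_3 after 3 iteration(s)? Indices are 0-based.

v_3 = (4, 7)

v_0 = (-2, -1).
v_1 = A·v_0 = (1, 3).
v_2 = A·v_1 = (-3, -4).
v_3 = A·v_2 = (4, 7).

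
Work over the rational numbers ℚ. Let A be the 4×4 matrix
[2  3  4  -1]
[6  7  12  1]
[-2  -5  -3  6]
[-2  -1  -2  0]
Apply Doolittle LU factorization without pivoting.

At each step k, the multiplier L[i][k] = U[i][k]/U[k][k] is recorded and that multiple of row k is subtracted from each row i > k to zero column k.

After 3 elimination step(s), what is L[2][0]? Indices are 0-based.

k=0: U[0][0]=2
  eliminate (1,0): mult=3, new row 1: (0, -2, 0, 4); set L[1][0]=3
  eliminate (2,0): mult=-1, new row 2: (0, -2, 1, 5); set L[2][0]=-1
  eliminate (3,0): mult=-1, new row 3: (0, 2, 2, -1); set L[3][0]=-1
k=1: U[1][1]=-2
  eliminate (2,1): mult=1, new row 2: (0, 0, 1, 1); set L[2][1]=1
  eliminate (3,1): mult=-1, new row 3: (0, 0, 2, 3); set L[3][1]=-1
k=2: U[2][2]=1
  eliminate (3,2): mult=2, new row 3: (0, 0, 0, 1); set L[3][2]=2

L[2][0] = -1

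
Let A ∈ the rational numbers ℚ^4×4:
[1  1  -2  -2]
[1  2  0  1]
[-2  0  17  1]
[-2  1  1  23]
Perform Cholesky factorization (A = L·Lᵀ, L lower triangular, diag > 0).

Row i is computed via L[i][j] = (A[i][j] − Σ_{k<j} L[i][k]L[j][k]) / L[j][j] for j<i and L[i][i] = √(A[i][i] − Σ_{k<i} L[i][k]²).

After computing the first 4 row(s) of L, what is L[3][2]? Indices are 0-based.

L[3][2] = -3

Step 1: L[0][0] = √(1) = 1.
  L[1][0] = (1) / L[0][0] = 1.
Step 2: L[1][1] = √(1) = 1.
  L[2][0] = (-2) / L[0][0] = -2.
  L[2][1] = (2) / L[1][1] = 2.
Step 3: L[2][2] = √(9) = 3.
  L[3][0] = (-2) / L[0][0] = -2.
  L[3][1] = (3) / L[1][1] = 3.
  L[3][2] = (-9) / L[2][2] = -3.
Step 4: L[3][3] = √(1) = 1.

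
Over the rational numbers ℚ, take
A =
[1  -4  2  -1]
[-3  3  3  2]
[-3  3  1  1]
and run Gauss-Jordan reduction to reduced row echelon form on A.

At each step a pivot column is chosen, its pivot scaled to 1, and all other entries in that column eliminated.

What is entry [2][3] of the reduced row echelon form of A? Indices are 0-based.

M[2][3] = 1/2

pivot(0,0)=1: scale R0 → (1, -4, 2, -1)
  clear (1,0): R1 −= (-3)R0 → (0, -9, 9, -1)
  clear (2,0): R2 −= (-3)R0 → (0, -9, 7, -2)
pivot(1,1)=-9: scale R1 → (0, 1, -1, 1/9)
  clear (0,1): R0 −= (-4)R1 → (1, 0, -2, -5/9)
  clear (2,1): R2 −= (-9)R1 → (0, 0, -2, -1)
pivot(2,2)=-2: scale R2 → (0, 0, 1, 1/2)
  clear (0,2): R0 −= (-2)R2 → (1, 0, 0, 4/9)
  clear (1,2): R1 −= (-1)R2 → (0, 1, 0, 11/18)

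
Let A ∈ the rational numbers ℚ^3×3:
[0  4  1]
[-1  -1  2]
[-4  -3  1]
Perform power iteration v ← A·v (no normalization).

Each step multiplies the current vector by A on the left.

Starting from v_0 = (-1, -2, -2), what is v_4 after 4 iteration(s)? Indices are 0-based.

v_0 = (-1, -2, -2).
v_1 = A·v_0 = (-10, -1, 8).
v_2 = A·v_1 = (4, 27, 51).
v_3 = A·v_2 = (159, 71, -46).
v_4 = A·v_3 = (238, -322, -895).

v_4 = (238, -322, -895)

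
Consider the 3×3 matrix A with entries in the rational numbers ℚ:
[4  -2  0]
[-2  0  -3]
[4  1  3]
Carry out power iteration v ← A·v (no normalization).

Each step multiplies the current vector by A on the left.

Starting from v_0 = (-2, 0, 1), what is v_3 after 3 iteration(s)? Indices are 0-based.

v_0 = (-2, 0, 1).
v_1 = A·v_0 = (-8, 1, -5).
v_2 = A·v_1 = (-34, 31, -46).
v_3 = A·v_2 = (-198, 206, -243).

v_3 = (-198, 206, -243)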